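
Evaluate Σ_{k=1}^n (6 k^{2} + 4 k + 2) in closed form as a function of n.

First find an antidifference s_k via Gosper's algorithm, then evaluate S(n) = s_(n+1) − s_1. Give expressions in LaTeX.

S(n) = n \left(2 n^{2} + 5 n + 5\right)

Ratio r(k) = (3*k**2 + 8*k + 6)/(3*k**2 + 2*k + 1).
Take A(k)=1, B(k)=1, C(k)=k**2 + 2*k/3 + 1/3.
f must satisfy (1)·f(k+1) − (1)·f(k) = k**2 + 2*k/3 + 1/3.
From deg A=0, deg B=0, deg C=2: d=3.
Coefficient equations give f(k) = k*(2*k**2 - k + 1)/6.
Certificate R = B(k−1)f/C = k*(2*k**2 - k + 1)/(2*(3*k**2 + 2*k + 1)) gives s_k = k*(2*k**2 - k + 1).
Check: Δs_k = 6*k**2 + 4*k + 2. ✓
s_(n+1) = 2*n**3 + 5*n**2 + 5*n + 2 and s_(1) = 2, so S(n) = n*(2*n**2 + 5*n + 5).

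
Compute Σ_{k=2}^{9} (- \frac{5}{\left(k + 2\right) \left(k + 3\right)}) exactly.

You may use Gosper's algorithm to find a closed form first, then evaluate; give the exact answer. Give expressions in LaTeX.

Σ = -5/6

Compute t_(k+1)/t_k: get (k + 2)/(k + 4).
Factor: A=k + 2; B=k + 4; C=1.
f must satisfy (k + 2)·f(k+1) − (k + 3)·f(k) = 1.
From deg A=1, deg B=1, deg C=0: d=1.
Coefficient equations give f(k) = k/2.
Then R = B(k−1)f/C = k*(k + 3)/2, so s_k = R(k)·t_k = -5*k/(2*k + 4).
s_(k+1) − s_k = -5/(k**2 + 5*k + 6) = t_k.
Evaluate s at k=10 and k=2: -25/12 and -5/4; difference -5/6.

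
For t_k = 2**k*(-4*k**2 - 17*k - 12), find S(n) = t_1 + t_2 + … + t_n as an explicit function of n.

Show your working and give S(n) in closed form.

S(n) = -8*2**n*n**2 - 18*2**n*n - 14*2**n + 14

Ratio r(k) = 2*(4*k**2 + 25*k + 33)/(4*k**2 + 17*k + 12).
So A=2 and B=1, with C=k**2 + 17*k/4 + 3.
Solve (2)·f(k+1) − (1)·f(k) = k**2 + 17*k/4 + 3.
d = 2 from the (0,0,2) case.
Solve for f: f(k) = (4*k**2 + k + 2)/4 (degree 2 ≤ 2).
Then R = B(k−1)f/C = (4*k**2 + k + 2)/(4*k**2 + 17*k + 12), so s_k = R(k)·t_k = 2**k*(-4*k**2 - k - 2).
Δs = 2**k*(-4*k**2 - 17*k - 12), as required.
Telescope: S(n) = s_(n+1) − s_(1) = 2**(n + 1)*(-4*n**2 - 9*n - 7) − (-14) = -8*2**n*n**2 - 18*2**n*n - 14*2**n + 14.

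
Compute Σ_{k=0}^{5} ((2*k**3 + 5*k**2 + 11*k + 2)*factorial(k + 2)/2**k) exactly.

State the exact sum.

Σ = 81904

Ratio r(k) = (2*k**4 + 17*k**3 + 60*k**2 + 101*k + 60)/(2*(2*k**3 + 5*k**2 + 11*k + 2)).
Gosper form: A/B · C(k+1)/C(k) with A=k/2 + 3/2, B=1, C=k**3 + 5*k**2/2 + 11*k/2 + 1.
f must satisfy (k/2 + 3/2)·f(k+1) − (1)·f(k) = k**3 + 5*k**2/2 + 11*k/2 + 1.
From deg A=1, deg B=0, deg C=3: d=2.
Match coefficients ⇒ f(k) = (k - 1)*(2*k + 1).
Certificate R = B(k−1)f/C = 2*(k - 1)*(2*k + 1)/(2*k**3 + 5*k**2 + 11*k + 2) gives s_k = 2**(1 - k)*(k - 1)*(2*k + 1)*factorial(k + 2).
s_(k+1) − s_k = (2*k**3 + 5*k**2 + 11*k + 2)*factorial(k + 2)/2**k = t_k.
Evaluate s at k=6 and k=0: 81900 and -4; difference 81904.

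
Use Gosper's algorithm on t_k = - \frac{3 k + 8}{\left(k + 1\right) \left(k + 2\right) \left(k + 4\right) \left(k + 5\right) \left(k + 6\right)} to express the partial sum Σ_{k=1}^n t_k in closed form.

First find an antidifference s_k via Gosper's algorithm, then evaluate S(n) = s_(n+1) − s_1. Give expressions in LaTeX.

S(n) = \frac{n \left(- n^{2} - 13 n - 52\right)}{60 \left(n^{3} + 13 n^{2} + 52 n + 60\right)}

The ratio is (k + 1)*(k + 4)*(3*k + 11)/((k + 3)*(k + 7)*(3*k + 8)).
So A=k + 1 and B=k + 7, with C=k**2 + 17*k/3 + 8.
Solve (k + 1)·f(k+1) − (k + 6)·f(k) = k**2 + 17*k/3 + 8.
From deg A=1, deg B=1, deg C=2: d=5.
Match coefficients ⇒ f(k) = k*(k + 2)*(k + 3)*(k**2 + 10*k + 29)/60.
Then R = B(k−1)f/C = k*(k + 2)*(k + 6)*(k**2 + 10*k + 29)/(20*(3*k + 8)), so s_k = R(k)·t_k = k*(-k**2 - 10*k - 29)/(20*(k**3 + 10*k**2 + 29*k + 20)).
s_(k+1) − s_k = (-3*k - 8)/(k**5 + 18*k**4 + 121*k**3 + 372*k**2 + 508*k + 240) = t_k.
s_(n+1) = (-n**3 - 13*n**2 - 52*n - 40)/(20*(n**3 + 13*n**2 + 52*n + 60)) and s_(1) = -1/30, so S(n) = n*(-n**2 - 13*n - 52)/(60*(n**3 + 13*n**2 + 52*n + 60)).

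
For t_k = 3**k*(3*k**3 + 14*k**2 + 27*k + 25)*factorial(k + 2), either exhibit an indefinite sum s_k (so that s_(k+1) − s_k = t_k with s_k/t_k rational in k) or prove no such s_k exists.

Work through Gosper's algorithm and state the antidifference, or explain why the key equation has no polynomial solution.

s_k = 3**k*(k**2 + 2)*factorial(k + 2)

r(k) = 3*(3*k**4 + 32*k**3 + 133*k**2 + 261*k + 207)/(3*k**3 + 14*k**2 + 27*k + 25) after simplifying.
A = 3*k + 9, B = 1, C = k**3 + 14*k**2/3 + 9*k + 25/3.
Set up (3*k + 9)·f(k+1) − (1)·f(k) − (k**3 + 14*k**2/3 + 9*k + 25/3) = 0.
deg f ≤ 2 (via 1,0,3).
Match coefficients ⇒ f(k) = (k**2 + 2)/3.
So s_k = (B(k−1)f/C)·t_k = ((k**2 + 2)/(3*k**3 + 14*k**2 + 27*k + 25))·t_k = 3**k*(k**2 + 2)*factorial(k + 2).
Check: Δs_k = 3**k*(3*k**3 + 14*k**2 + 27*k + 25)*factorial(k + 2). ✓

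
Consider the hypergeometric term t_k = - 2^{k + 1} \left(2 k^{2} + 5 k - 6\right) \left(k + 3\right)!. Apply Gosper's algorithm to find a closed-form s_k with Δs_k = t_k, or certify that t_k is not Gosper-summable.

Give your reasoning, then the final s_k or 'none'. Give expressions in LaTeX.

The ratio is 2*(2*k**3 + 17*k**2 + 37*k + 4)/(2*k**2 + 5*k - 6).
Factor: A=2*k + 8; B=1; C=k**2 + 5*k/2 - 3.
f must satisfy (2*k + 8)·f(k+1) − (1)·f(k) = k**2 + 5*k/2 - 3.
Bound: deg f ≤ 1.
Solving with deg f ≤ 1: f(k) = (k - 2)/2.
Certificate R = B(k−1)f/C = (k - 2)/(2*k**2 + 5*k - 6) gives s_k = -2**(k + 1)*(k - 2)*factorial(k + 3).
Δs = -2**(k + 1)*(2*k**2 + 5*k - 6)*factorial(k + 3), as required.

s_k = - 2^{k + 1} \left(k - 2\right) \left(k + 3\right)!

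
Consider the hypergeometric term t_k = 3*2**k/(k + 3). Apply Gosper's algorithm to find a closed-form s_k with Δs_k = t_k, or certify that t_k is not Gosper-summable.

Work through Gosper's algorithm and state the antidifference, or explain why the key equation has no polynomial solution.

none (Gosper's algorithm certifies no s_k)

Compute t_(k+1)/t_k: get 2*(k + 3)/(k + 4).
So A=2*k + 6 and B=k + 4, with C=1.
Set up (2*k + 6)·f(k+1) − (k + 3)·f(k) − (1) = 0.
deg f ≤ -1 (via 1,1,0).
Negative degree bound (-1): no f exists, t_k not Gosper-summable.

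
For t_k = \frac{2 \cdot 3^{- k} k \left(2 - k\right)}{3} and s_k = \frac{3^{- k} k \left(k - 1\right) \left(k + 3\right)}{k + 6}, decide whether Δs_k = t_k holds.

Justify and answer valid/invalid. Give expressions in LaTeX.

s_(k+1) = k*(k + 1)*(k + 4)/(3*3**k*(k + 7))
s_(k+1) − s_k = k*(-2*k**3 - 16*k**2 + k + 87)/(3*3**k*(k**2 + 13*k + 42))
(s_(k+1) − s_k) − t_k = k*(2*k**2 + 11*k - 27)/(3**k*(k**2 + 13*k + 42))

Invalid: residual \frac{3^{- k} k \left(2 k^{2} + 11 k - 27\right)}{k^{2} + 13 k + 42} ≠ 0.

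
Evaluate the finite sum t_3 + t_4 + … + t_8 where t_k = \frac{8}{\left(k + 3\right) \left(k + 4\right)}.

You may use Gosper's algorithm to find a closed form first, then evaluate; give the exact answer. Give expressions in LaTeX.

Σ = 2/3

Ratio r(k) = (k + 3)/(k + 5).
So A=k + 3 and B=k + 5, with C=1.
Need (k + 3)·f(k+1) − (k + 4)·f(k) = 1.
deg f ≤ 1 (via 1,1,0).
Match coefficients ⇒ f(k) = k/3.
Certificate R = B(k−1)f/C = k*(k + 4)/3 gives s_k = 8*k/(3*(k + 3)).
s_(k+1) − s_k = 8/(k**2 + 7*k + 12) = t_k.
Σ_(k=3)^(8) t_k = s_(9) − s_(3) = 2 − (4/3) = 2/3.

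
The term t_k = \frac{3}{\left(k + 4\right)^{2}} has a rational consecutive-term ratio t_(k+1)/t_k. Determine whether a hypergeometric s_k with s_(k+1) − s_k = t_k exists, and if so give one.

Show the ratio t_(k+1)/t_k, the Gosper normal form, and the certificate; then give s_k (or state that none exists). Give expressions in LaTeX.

none — t_k is not Gosper-summable

t_(k+1)/t_k = (k + 4)**2/(k + 5)**2.
Gosper form: A/B · C(k+1)/C(k) with A=k**2 + 8*k + 16, B=k**2 + 10*k + 25, C=1.
Key eq: (k**2 + 8*k + 16)·f(k+1) = (k**2 + 8*k + 16)·f(k) + (1).
From deg A=2, deg B=2, deg C=0: d=0.
Write f(k) = c0. Then LHS − RHS = -1, requiring -1 = 0: contradictory. No certificate.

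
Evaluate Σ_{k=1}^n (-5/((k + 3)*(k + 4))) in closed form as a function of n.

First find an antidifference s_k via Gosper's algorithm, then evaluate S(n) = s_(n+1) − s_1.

S(n) = -5*n/(4*n + 16)

The ratio is (k + 3)/(k + 5).
Gosper form: A/B · C(k+1)/C(k) with A=k + 3, B=k + 5, C=1.
Solve (k + 3)·f(k+1) − (k + 4)·f(k) = 1.
Bound: deg f ≤ 1.
A polynomial solution: f(k) = k/3.
Certificate R = B(k−1)f/C = k*(k + 4)/3 gives s_k = -5*k/(3*k + 9).
Check: Δs_k = -5/(k**2 + 7*k + 12). ✓
Evaluate: s_(n+1) = 5*(-n - 1)/(3*(n + 4)); subtract s_(1) = -5/12 ⇒ S(n) = -5*n/(4*n + 16).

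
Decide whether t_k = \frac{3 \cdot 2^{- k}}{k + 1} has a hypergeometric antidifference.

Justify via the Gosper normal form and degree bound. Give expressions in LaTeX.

Compute t_(k+1)/t_k: get (k + 1)/(2*(k + 2)).
A = k/2 + 1/2, B = k + 2, C = 1.
f must satisfy (k/2 + 1/2)·f(k+1) − (k + 1)·f(k) = 1.
From deg A=1, deg B=1, deg C=0: d=-1.
deg f ≤ -1 is impossible — no certificate.

No; the degree bound rules out any f.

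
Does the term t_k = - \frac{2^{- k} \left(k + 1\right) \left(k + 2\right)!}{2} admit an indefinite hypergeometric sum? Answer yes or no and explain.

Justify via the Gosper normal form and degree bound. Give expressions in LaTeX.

The ratio is (k + 2)*(k + 3)/(2*(k + 1)).
So A=k/2 + 3/2 and B=1, with C=k + 1.
Key eq: (k/2 + 3/2)·f(k+1) = (1)·f(k) + (k + 1).
Degrees (1,0,1) ⇒ d ≤ 0.
Coefficient equations give f(k) = 2.
Then R = B(k−1)f/C = 2/(k + 1), so s_k = R(k)·t_k = -factorial(k + 2)/2**k.
Check: Δs_k = -(k + 1)*factorial(k + 2)/(2*2**k). ✓

Yes. s_k = - 2^{- k} \left(k + 2\right)!.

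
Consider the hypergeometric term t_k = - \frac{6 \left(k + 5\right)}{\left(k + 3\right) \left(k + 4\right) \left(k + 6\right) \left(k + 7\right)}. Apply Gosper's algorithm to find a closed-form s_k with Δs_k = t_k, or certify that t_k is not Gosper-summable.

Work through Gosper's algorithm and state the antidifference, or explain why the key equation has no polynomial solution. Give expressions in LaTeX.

The ratio is (k + 3)*(k + 6)**2/((k + 5)**2*(k + 8)).
Take A(k)=k + 3, B(k)=k + 8, C(k)=k**2 + 10*k + 25.
f must satisfy (k + 3)·f(k+1) − (k + 7)·f(k) = k**2 + 10*k + 25.
From deg A=1, deg B=1, deg C=2: d=4.
Match coefficients ⇒ f(k) = k*(k + 4)*(k + 5)*(k + 9)/36.
R(k) = B(k−1)·f(k)/C(k) = k*(k + 4)*(k + 7)*(k + 9)/(36*(k + 5)); s_k = R·t_k = k*(-k - 9)/(6*(k**2 + 9*k + 18)).
Verify: 6*(-k - 5)/(k**4 + 20*k**3 + 145*k**2 + 450*k + 504) matches t_k.

s_k = \frac{k \left(- k - 9\right)}{6 \left(k^{2} + 9 k + 18\right)}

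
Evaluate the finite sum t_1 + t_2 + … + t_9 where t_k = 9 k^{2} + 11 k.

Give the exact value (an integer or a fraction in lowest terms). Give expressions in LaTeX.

Σ = 3060

r(k) = (9*k**2 + 29*k + 20)/(k*(9*k + 11)) after simplifying.
Factor: A=1; B=1; C=k**2 + 11*k/9.
Need (1)·f(k+1) − (1)·f(k) = k**2 + 11*k/9.
deg f ≤ 3 (via 0,0,2).
Solve for f: f(k) = k*(k - 1)*(3*k + 4)/9 (degree 3 ≤ 3).
Get s_k = R·t_k = k*(3*k**2 + k - 4) with R(k) = B(k−1)f(k)/C(k) = (k - 1)*(3*k + 4)/(9*k + 11).
Check: Δs_k = k*(9*k + 11). ✓
Sum = s_(10) − s_(1); s_(10) = 3060, s_(1) = 0 ⇒ 3060.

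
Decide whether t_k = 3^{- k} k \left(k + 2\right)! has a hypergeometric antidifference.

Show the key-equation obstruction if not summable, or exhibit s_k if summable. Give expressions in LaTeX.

Yes. s_k = 3^{1 - k} \left(k + 2\right)!.

Ratio r(k) = (k + 1)*(k + 3)/(3*k).
A = k/3 + 1, B = 1, C = k.
Key eq: (k/3 + 1)·f(k+1) = (1)·f(k) + (k).
Degrees (1,0,1) ⇒ d ≤ 0.
Solve for f: f(k) = 3 (degree 0 ≤ 0).
Get s_k = R·t_k = 3**(1 - k)*factorial(k + 2) with R(k) = B(k−1)f(k)/C(k) = 3/k.
s_(k+1) − s_k = k*factorial(k + 2)/3**k = t_k.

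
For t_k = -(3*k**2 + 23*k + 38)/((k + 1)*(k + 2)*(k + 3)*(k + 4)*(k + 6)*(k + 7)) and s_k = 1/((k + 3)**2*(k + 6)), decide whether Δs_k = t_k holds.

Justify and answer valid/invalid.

s_(k+1) = 1/((k + 4)**2*(k + 7))
s_(k+1) − s_k = 1/((k + 4)**2*(k + 7)) - 1/((k + 3)**2*(k + 6))
(s_(k+1) − s_k) − t_k = 2*(4*k**3 + 45*k**2 + 157*k + 170)/(k**8 + 30*k**7 + 380*k**6 + 2650*k**5 + 11103*k**4 + 28520*k**3 + 43620*k**2 + 36000*k + 12096)

Invalid: residual 2*(4*k**3 + 45*k**2 + 157*k + 170)/(k**8 + 30*k**7 + 380*k**6 + 2650*k**5 + 11103*k**4 + 28520*k**3 + 43620*k**2 + 36000*k + 12096) ≠ 0.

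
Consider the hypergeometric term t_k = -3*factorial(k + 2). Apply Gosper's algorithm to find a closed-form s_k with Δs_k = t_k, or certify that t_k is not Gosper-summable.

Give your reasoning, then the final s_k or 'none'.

Compute t_(k+1)/t_k: get k + 3.
So A=k + 3 and B=1, with C=1.
Need (k + 3)·f(k+1) − (1)·f(k) = 1.
Bound: deg f ≤ -1.
deg f ≤ -1 is impossible — no certificate.

none — t_k is not Gosper-summable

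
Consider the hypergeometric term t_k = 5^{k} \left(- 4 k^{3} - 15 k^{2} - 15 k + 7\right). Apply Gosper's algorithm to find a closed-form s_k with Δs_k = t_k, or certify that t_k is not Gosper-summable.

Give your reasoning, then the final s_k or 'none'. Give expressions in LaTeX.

Compute t_(k+1)/t_k: get 5*(4*k**3 + 27*k**2 + 57*k + 27)/(4*k**3 + 15*k**2 + 15*k - 7).
Gosper form: A/B · C(k+1)/C(k) with A=5, B=1, C=k**3 + 15*k**2/4 + 15*k/4 - 7/4.
f must satisfy (5)·f(k+1) − (1)·f(k) = k**3 + 15*k**2/4 + 15*k/4 - 7/4.
From deg A=0, deg B=0, deg C=3: d=3.
Coefficient equations give f(k) = (k**3 - 3)/4.
So s_k = (B(k−1)f/C)·t_k = ((k**3 - 3)/(4*k**3 + 15*k**2 + 15*k - 7))·t_k = 5**k*(3 - k**3).
Check: Δs_k = 5**k*(k**3 - 5*(k + 1)**3 + 12). ✓

s_k = 5^{k} \left(3 - k^{3}\right)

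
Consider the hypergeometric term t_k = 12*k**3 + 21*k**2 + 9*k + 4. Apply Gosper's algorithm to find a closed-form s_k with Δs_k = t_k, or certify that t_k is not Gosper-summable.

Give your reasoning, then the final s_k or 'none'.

r(k) = (12*k**3 + 57*k**2 + 87*k + 46)/(12*k**3 + 21*k**2 + 9*k + 4) after simplifying.
So A=1 and B=1, with C=k**3 + 7*k**2/4 + 3*k/4 + 1/3.
Solve (1)·f(k+1) − (1)·f(k) = k**3 + 7*k**2/4 + 3*k/4 + 1/3.
d = 4 from the (0,0,3) case.
Solving with deg f ≤ 4: f(k) = k*(3*k**3 + k**2 - 3*k + 3)/12.
R(k) = B(k−1)·f(k)/C(k) = k*(3*k**3 + k**2 - 3*k + 3)/(12*k**3 + 21*k**2 + 9*k + 4); s_k = R·t_k = k*(3*k**3 + k**2 - 3*k + 3).
s_(k+1) − s_k = 12*k**3 + 21*k**2 + 9*k + 4 = t_k.

s_k = k*(3*k**3 + k**2 - 3*k + 3)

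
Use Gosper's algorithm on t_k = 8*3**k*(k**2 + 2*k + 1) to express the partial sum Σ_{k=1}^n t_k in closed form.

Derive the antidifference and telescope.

Step 1: r(k) = 3*(k**2 + 4*k + 4)/(k**2 + 2*k + 1).
Normal form (A,B,C) = (3, 1, k**2 + 2*k + 1).
Need (3)·f(k+1) − (1)·f(k) = k**2 + 2*k + 1.
From deg A=0, deg B=0, deg C=2: d=2.
Solving with deg f ≤ 2: f(k) = (k**2 - k + 1)/2.
R(k) = B(k−1)·f(k)/C(k) = (k**2 - k + 1)/(2*(k + 1)**2); s_k = R·t_k = 4*3**k*(k**2 - k + 1).
Check: Δs_k = 8*3**k*(k**2 + 2*k + 1). ✓
Telescope: S(n) = s_(n+1) − s_(1) = 12*3**n*(n**2 + n + 1) − (12) = 12*3**n*n**2 + 12*3**n*n + 12*3**n - 12.

S(n) = 12*3**n*n**2 + 12*3**n*n + 12*3**n - 12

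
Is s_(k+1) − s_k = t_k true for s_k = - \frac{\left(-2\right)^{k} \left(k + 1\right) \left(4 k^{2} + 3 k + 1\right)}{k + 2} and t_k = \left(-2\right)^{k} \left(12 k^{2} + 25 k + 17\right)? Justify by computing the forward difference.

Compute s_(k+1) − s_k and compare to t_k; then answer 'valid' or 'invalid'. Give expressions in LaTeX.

Invalid: residual \frac{\left(-2\right)^{k} \left(- 12 k^{3} - 53 k^{2} - 70 k - 35\right)}{k^{2} + 5 k + 6} ≠ 0.

s_(k+1) = 2*(-2)**k*(k + 2)*(3*k + 4*(k + 1)**2 + 4)/(k + 3)
s_(k+1) − s_k = (-2)**k*(12*k**4 + 73*k**3 + 161*k**2 + 165*k + 67)/(k**2 + 5*k + 6)
(s_(k+1) − s_k) − t_k = (-2)**k*(-12*k**3 - 53*k**2 - 70*k - 35)/(k**2 + 5*k + 6)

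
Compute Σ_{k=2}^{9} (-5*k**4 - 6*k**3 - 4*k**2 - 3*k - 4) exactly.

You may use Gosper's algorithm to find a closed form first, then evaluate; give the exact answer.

The ratio is (5*k**4 + 26*k**3 + 52*k**2 + 49*k + 22)/(5*k**4 + 6*k**3 + 4*k**2 + 3*k + 4).
Factor: A=1; B=1; C=k**4 + 6*k**3/5 + 4*k**2/5 + 3*k/5 + 4/5.
Need (1)·f(k+1) − (1)·f(k) = k**4 + 6*k**3/5 + 4*k**2/5 + 3*k/5 + 4/5.
d = 5 from the (0,0,4) case.
Match coefficients ⇒ f(k) = k*(k**4 - k**3 + k + 3)/5.
So s_k = (B(k−1)f/C)·t_k = (k*(k**4 - k**3 + k + 3)/(5*k**4 + 6*k**3 + 4*k**2 + 3*k + 4))·t_k = k*(-k**4 + k**3 - k - 3).
s_(k+1) − s_k = -5*k**4 - 6*k**3 - 4*k**2 - 3*k - 4 = t_k.
Telescoping: Σ = s_(10) − s_(2) = -90130 − (-26) = -90104.

Σ = -90104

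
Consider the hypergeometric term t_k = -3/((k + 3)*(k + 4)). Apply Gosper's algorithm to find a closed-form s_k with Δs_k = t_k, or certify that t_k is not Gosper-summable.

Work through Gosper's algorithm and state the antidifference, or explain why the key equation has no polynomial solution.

s_k = -k/(k + 3)

Ratio r(k) = (k + 3)/(k + 5).
Factor: A=k + 3; B=k + 5; C=1.
Need (k + 3)·f(k+1) − (k + 4)·f(k) = 1.
Degrees (1,1,0) ⇒ d ≤ 1.
Solving with deg f ≤ 1: f(k) = k/3.
Then R = B(k−1)f/C = k*(k + 4)/3, so s_k = R(k)·t_k = -k/(k + 3).
Δs = -3/(k**2 + 7*k + 12), as required.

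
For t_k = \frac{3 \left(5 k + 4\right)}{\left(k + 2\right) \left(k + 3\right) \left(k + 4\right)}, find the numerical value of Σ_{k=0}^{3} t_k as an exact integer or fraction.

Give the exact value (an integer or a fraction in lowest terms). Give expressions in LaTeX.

t_(k+1)/t_k = (k + 2)*(5*k + 9)/((k + 5)*(5*k + 4)).
Gosper form: A/B · C(k+1)/C(k) with A=k + 2, B=k + 5, C=k + 4/5.
Solve (k + 2)·f(k+1) − (k + 4)·f(k) = k + 4/5.
Bound: deg f ≤ 2.
Solving with deg f ≤ 2: f(k) = k*(7*k + 5)/30.
Certificate R = B(k−1)f/C = k*(k + 4)*(7*k + 5)/(6*(5*k + 4)) gives s_k = k*(7*k + 5)/(2*(k + 2)*(k + 3)).
s_(k+1) − s_k = 3*(5*k + 4)/(k**3 + 9*k**2 + 26*k + 24) = t_k.
Σ_(k=0)^(3) t_k = s_(4) − s_(0) = 11/7 − (0) = 11/7.

Σ = 11/7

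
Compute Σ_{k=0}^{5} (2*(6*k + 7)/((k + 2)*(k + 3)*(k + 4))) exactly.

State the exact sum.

Σ = 137/72

r(k) = (k + 2)*(6*k + 13)/((k + 5)*(6*k + 7)) after simplifying.
So A=k + 2 and B=k + 5, with C=k + 7/6.
Key eq: (k + 2)·f(k+1) = (k + 4)·f(k) + (k + 7/6).
d = 2 from the (1,1,1) case.
Solving with deg f ≤ 2: f(k) = k*(19*k + 23)/72.
Get s_k = R·t_k = k*(19*k + 23)/(6*(k + 2)*(k + 3)) with R(k) = B(k−1)f(k)/C(k) = k*(k + 4)*(19*k + 23)/(12*(6*k + 7)).
s_(k+1) − s_k = 2*(6*k + 7)/(k**3 + 9*k**2 + 26*k + 24) = t_k.
Σ_(k=0)^(5) t_k = s_(6) − s_(0) = 137/72 − (0) = 137/72.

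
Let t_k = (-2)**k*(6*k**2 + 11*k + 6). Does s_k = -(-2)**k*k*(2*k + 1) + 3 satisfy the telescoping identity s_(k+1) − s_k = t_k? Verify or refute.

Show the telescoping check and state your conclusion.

s_(k+1) = -(-2)**(k + 1)*(k + 1)*(2*k + 3) + 3
s_(k+1) − s_k = (-2)**k*(6*k**2 + 11*k + 6)
(s_(k+1) − s_k) − t_k = 0

Valid: the claim telescopes to t_k.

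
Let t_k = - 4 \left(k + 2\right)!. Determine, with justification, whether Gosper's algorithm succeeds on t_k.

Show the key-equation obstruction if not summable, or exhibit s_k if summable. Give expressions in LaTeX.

Compute t_(k+1)/t_k: get k + 3.
Normal form (A,B,C) = (k + 3, 1, 1).
Set up (k + 3)·f(k+1) − (1)·f(k) − (1) = 0.
From deg A=1, deg B=0, deg C=0: d=-1.
Negative degree bound (-1): no f exists, t_k not Gosper-summable.

No — negative degree bound, so no certificate f.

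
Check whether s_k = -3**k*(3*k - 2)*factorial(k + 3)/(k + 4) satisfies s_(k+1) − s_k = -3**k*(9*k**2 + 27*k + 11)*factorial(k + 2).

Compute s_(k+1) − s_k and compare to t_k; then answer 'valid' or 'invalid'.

Invalid: residual 3**k*(9*k**3 + 63*k**2 + 116*k + 46)*factorial(k + 2)/((k + 4)*(k + 5)) ≠ 0.

s_(k+1) = -3**(k + 1)*(3*k + 1)*factorial(k + 4)/(k + 5)
s_(k+1) − s_k = -3**k*(9*k**3 + 72*k**2 + 155*k + 58)*factorial(k + 3)/((k + 4)*(k + 5))
(s_(k+1) − s_k) − t_k = 3**k*(9*k**3 + 63*k**2 + 116*k + 46)*factorial(k + 2)/((k + 4)*(k + 5))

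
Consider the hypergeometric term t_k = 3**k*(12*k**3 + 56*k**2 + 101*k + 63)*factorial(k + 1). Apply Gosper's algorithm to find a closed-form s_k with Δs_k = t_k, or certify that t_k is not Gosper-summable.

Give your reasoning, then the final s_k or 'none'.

s_k = 3**k*(4*k**2 + 4*k + 3)*factorial(k + 1)

Ratio r(k) = 3*(12*k**4 + 116*k**3 + 433*k**2 + 730*k + 464)/(12*k**3 + 56*k**2 + 101*k + 63).
Take A(k)=3*k + 6, B(k)=1, C(k)=k**3 + 14*k**2/3 + 101*k/12 + 21/4.
Key eq: (3*k + 6)·f(k+1) = (1)·f(k) + (k**3 + 14*k**2/3 + 101*k/12 + 21/4).
Degrees (1,0,3) ⇒ d ≤ 2.
A polynomial solution: f(k) = (4*k**2 + 4*k + 3)/12.
R(k) = B(k−1)·f(k)/C(k) = (4*k**2 + 4*k + 3)/(12*k**3 + 56*k**2 + 101*k + 63); s_k = R·t_k = 3**k*(4*k**2 + 4*k + 3)*factorial(k + 1).
Check: Δs_k = 3**k*(12*k**3 + 56*k**2 + 101*k + 63)*factorial(k + 1). ✓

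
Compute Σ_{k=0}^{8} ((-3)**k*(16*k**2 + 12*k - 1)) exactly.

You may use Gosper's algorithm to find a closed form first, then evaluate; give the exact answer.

The ratio is 3*(-16*k**2 - 44*k - 27)/(16*k**2 + 12*k - 1).
Take A(k)=-3, B(k)=1, C(k)=k**2 + 3*k/4 - 1/16.
Solve (-3)·f(k+1) − (1)·f(k) = k**2 + 3*k/4 - 1/16.
deg f ≤ 2 (via 0,0,2).
Coefficient equations give f(k) = -(k - 1)*(4*k + 1)/16.
R(k) = B(k−1)·f(k)/C(k) = -(k - 1)*(4*k + 1)/(16*k**2 + 12*k - 1); s_k = R·t_k = (-3)**k*(-4*k**2 + 3*k + 1).
s_(k+1) − s_k = (-3)**k*(16*k**2 + 12*k - 1) = t_k.
Telescoping: Σ = s_(9) − s_(0) = 5826168 − (1) = 5826167.

Σ = 5826167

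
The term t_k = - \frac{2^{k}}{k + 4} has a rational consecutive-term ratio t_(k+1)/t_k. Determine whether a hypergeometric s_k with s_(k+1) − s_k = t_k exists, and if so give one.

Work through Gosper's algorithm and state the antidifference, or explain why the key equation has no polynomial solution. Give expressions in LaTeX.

not Gosper-summable; s_k does not exist

Ratio r(k) = 2*(k + 4)/(k + 5).
So A=2*k + 8 and B=k + 5, with C=1.
f must satisfy (2*k + 8)·f(k+1) − (k + 4)·f(k) = 1.
deg f ≤ -1 (via 1,1,0).
Bound -1 < 0, so the key equation has no polynomial solution.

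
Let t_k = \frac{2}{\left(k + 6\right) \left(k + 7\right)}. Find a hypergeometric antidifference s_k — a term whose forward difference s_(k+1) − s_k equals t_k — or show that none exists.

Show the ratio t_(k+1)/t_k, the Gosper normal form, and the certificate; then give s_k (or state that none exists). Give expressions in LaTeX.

t_(k+1)/t_k = (k + 6)/(k + 8).
Take A(k)=k + 6, B(k)=k + 8, C(k)=1.
Solve (k + 6)·f(k+1) − (k + 7)·f(k) = 1.
Bound: deg f ≤ 1.
A polynomial solution: f(k) = k/6.
R(k) = B(k−1)·f(k)/C(k) = k*(k + 7)/6; s_k = R·t_k = k/(3*(k + 6)).
Δs = 2/(k**2 + 13*k + 42), as required.

s_k = \frac{k}{3 \left(k + 6\right)}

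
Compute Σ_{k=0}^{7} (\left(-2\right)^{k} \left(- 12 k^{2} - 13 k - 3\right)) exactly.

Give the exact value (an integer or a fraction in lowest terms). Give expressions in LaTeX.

Σ = 63233

r(k) = 2*(-12*k**2 - 37*k - 28)/(12*k**2 + 13*k + 3) after simplifying.
So A=-2 and B=1, with C=k**2 + 13*k/12 + 1/4.
Key eq: (-2)·f(k+1) = (1)·f(k) + (k**2 + 13*k/12 + 1/4).
From deg A=0, deg B=0, deg C=2: d=2.
Match coefficients ⇒ f(k) = -(4*k**2 - k - 1)/12.
Then R = B(k−1)f/C = -(4*k**2 - k - 1)/((3*k + 1)*(4*k + 3)), so s_k = R(k)·t_k = (-2)**k*(4*k**2 - k - 1).
Verify: (-2)**k*(-12*k**2 - 13*k - 3) matches t_k.
Evaluate s at k=8 and k=0: 63232 and -1; difference 63233.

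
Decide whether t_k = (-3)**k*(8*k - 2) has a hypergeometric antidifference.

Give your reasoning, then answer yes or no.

Yes. s_k = 2*(-3)**k*(1 - k).

The ratio is 3*(-4*k - 3)/(4*k - 1).
Gosper form: A/B · C(k+1)/C(k) with A=-3, B=1, C=k - 1/4.
Need (-3)·f(k+1) − (1)·f(k) = k - 1/4.
From deg A=0, deg B=0, deg C=1: d=1.
Solve for f: f(k) = -(k - 1)/4 (degree 1 ≤ 1).
Certificate R = B(k−1)f/C = -(k - 1)/(4*k - 1) gives s_k = 2*(-3)**k*(1 - k).
Verify: (-3)**k*(8*k - 2) matches t_k.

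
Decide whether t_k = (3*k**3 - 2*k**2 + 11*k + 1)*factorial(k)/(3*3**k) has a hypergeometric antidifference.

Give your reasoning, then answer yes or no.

Yes. s_k = k*(3*k - 2)*factorial(k)/3**k.

t_(k+1)/t_k = (3*k**4 + 10*k**3 + 23*k**2 + 29*k + 13)/(3*(3*k**3 - 2*k**2 + 11*k + 1)).
Gosper form: A/B · C(k+1)/C(k) with A=k/3 + 1/3, B=1, C=k**3 - 2*k**2/3 + 11*k/3 + 1/3.
Key eq: (k/3 + 1/3)·f(k+1) = (1)·f(k) + (k**3 - 2*k**2/3 + 11*k/3 + 1/3).
Degrees (1,0,3) ⇒ d ≤ 2.
Solve for f: f(k) = k*(3*k - 2) (degree 2 ≤ 2).
So s_k = (B(k−1)f/C)·t_k = (3*k*(3*k - 2)/(3*k**3 - 2*k**2 + 11*k + 1))·t_k = k*(3*k - 2)*factorial(k)/3**k.
Verify: (3*k**3 - 2*k**2 + 11*k + 1)*factorial(k)/(3*3**k) matches t_k.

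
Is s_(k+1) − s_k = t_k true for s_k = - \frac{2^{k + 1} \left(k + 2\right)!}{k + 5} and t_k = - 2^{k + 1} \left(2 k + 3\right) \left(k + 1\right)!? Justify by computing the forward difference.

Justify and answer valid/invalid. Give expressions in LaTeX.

Invalid: residual \frac{6 \cdot 2^{k} \left(2 k^{2} + 13 k + 14\right) \left(k + 1\right)!}{\left(k + 5\right) \left(k + 6\right)} ≠ 0.

s_(k+1) = -2**(k + 2)*factorial(k + 3)/(k + 6)
s_(k+1) − s_k = -2**(k + 1)*(2*k**2 + 15*k + 24)*factorial(k + 2)/((k + 5)*(k + 6))
(s_(k+1) − s_k) − t_k = 6*2**k*(2*k**2 + 13*k + 14)*factorial(k + 1)/((k + 5)*(k + 6))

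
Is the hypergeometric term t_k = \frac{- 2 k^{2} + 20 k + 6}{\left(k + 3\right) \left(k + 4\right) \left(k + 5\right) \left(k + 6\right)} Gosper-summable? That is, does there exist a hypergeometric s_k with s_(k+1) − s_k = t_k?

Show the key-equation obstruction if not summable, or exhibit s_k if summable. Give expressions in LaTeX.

Yes. s_k = \frac{k \left(k^{2} + 52 k - 13\right)}{20 \left(k + 3\right) \left(k + 4\right) \left(k + 5\right)}.

Step 1: r(k) = (k + 3)*(10*k - (k + 1)**2 + 13)/((k + 7)*(-k**2 + 10*k + 3)).
So A=k + 3 and B=k + 7, with C=k**2 - 10*k - 3.
Solve (k + 3)·f(k+1) − (k + 6)·f(k) = k**2 - 10*k - 3.
Degrees (1,1,2) ⇒ d ≤ 3.
Coefficient equations give f(k) = -k*(k**2 + 52*k - 13)/40.
Get s_k = R·t_k = k*(k**2 + 52*k - 13)/(20*(k + 3)*(k + 4)*(k + 5)) with R(k) = B(k−1)f(k)/C(k) = -k*(k + 6)*(k**2 + 52*k - 13)/(40*(k**2 - 10*k - 3)).
Check: Δs_k = 2*(-k**2 + 10*k + 3)/(k**4 + 18*k**3 + 119*k**2 + 342*k + 360). ✓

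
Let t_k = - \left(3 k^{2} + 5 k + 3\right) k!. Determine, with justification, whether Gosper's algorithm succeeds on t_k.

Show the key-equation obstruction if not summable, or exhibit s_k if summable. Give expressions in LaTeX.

Step 1: r(k) = (k + 1)*(5*k + 3*(k + 1)**2 + 8)/(3*k**2 + 5*k + 3).
So A=k + 1 and B=1, with C=k**2 + 5*k/3 + 1.
Set up (k + 1)·f(k+1) − (1)·f(k) − (k**2 + 5*k/3 + 1) = 0.
Bound: deg f ≤ 1.
A polynomial solution: f(k) = (3*k + 2)/3.
Get s_k = R·t_k = -(3*k + 2)*factorial(k) with R(k) = B(k−1)f(k)/C(k) = (3*k + 2)/(3*k**2 + 5*k + 3).
Δs = -(3*k**2 + 5*k + 3)*factorial(k), as required.

Yes. s_k = - \left(3 k + 2\right) k!.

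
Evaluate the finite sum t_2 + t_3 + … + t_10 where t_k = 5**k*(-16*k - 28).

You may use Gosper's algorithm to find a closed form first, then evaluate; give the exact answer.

r(k) = 5*(4*k + 11)/(4*k + 7) after simplifying.
So A=5 and B=1, with C=k + 7/4.
Solve (5)·f(k+1) − (1)·f(k) = k + 7/4.
d = 1 from the (0,0,1) case.
Solving with deg f ≤ 1: f(k) = (2*k + 1)/8.
Then R = B(k−1)f/C = (2*k + 1)/(2*(4*k + 7)), so s_k = R(k)·t_k = 5**k*(-4*k - 2).
Check: Δs_k = 5**k*(-16*k - 28). ✓
Σ_(k=2)^(10) t_k = s_(11) − s_(2) = -2246093750 − (-250) = -2246093500.

Σ = -2246093500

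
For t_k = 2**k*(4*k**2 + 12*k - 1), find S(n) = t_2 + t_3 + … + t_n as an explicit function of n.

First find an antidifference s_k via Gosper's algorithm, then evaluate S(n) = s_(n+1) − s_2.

Ratio r(k) = 2*(4*k**2 + 20*k + 15)/(4*k**2 + 12*k - 1).
A = 2, B = 1, C = k**2 + 3*k - 1/4.
Solve (2)·f(k+1) − (1)·f(k) = k**2 + 3*k - 1/4.
Degrees (0,0,2) ⇒ d ≤ 2.
Coefficient equations give f(k) = (4*k**2 - 4*k - 1)/4.
Get s_k = R·t_k = 2**k*(4*k**2 - 4*k - 1) with R(k) = B(k−1)f(k)/C(k) = (4*k**2 - 4*k - 1)/(4*k**2 + 12*k - 1).
Verify: 2**k*(4*k**2 + 12*k - 1) matches t_k.
Σ_(k=2)^n t_k = s_(n+1) − s_(2) = (2**(n + 1)*(4*n**2 + 4*n - 1)) − (28), i.e. 8*2**n*n**2 + 8*2**n*n - 2*2**n - 28.

S(n) = 8*2**n*n**2 + 8*2**n*n - 2*2**n - 28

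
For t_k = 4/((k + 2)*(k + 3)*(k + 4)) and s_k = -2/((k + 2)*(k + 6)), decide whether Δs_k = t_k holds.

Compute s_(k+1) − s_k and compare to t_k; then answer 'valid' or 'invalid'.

s_(k+1) = -2/((k + 3)*(k + 7))
s_(k+1) − s_k = 2*(2*k + 9)/(k**4 + 18*k**3 + 113*k**2 + 288*k + 252)
(s_(k+1) − s_k) − t_k = 6*(-3*k - 16)/(k**5 + 22*k**4 + 185*k**3 + 740*k**2 + 1404*k + 1008)

Invalid: residual 6*(-3*k - 16)/(k**5 + 22*k**4 + 185*k**3 + 740*k**2 + 1404*k + 1008) ≠ 0.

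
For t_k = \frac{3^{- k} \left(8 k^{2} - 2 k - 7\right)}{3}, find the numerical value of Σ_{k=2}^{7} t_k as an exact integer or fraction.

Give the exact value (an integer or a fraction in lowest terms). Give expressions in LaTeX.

The ratio is (8*k**2 + 14*k - 1)/(3*(8*k**2 - 2*k - 7)).
Normal form (A,B,C) = (1/3, 1, k**2 - k/4 - 7/8).
Key eq: (1/3)·f(k+1) = (1)·f(k) + (k**2 - k/4 - 7/8).
deg f ≤ 2 (via 0,0,2).
Match coefficients ⇒ f(k) = -3*k*(4*k + 3)/8.
Then R = B(k−1)f/C = -3*k*(4*k + 3)/(8*k**2 - 2*k - 7), so s_k = R(k)·t_k = k*(-4*k - 3)/3**k.
Check: Δs_k = (8*k**2 - 2*k - 7)/(3*3**k). ✓
Sum = s_(8) − s_(2); s_(8) = -280/6561, s_(2) = -22/9 ⇒ 15758/6561.

Σ = 15758/6561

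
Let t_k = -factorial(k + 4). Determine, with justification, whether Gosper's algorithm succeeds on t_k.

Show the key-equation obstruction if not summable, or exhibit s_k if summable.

No — t_k has no hypergeometric antidifference.

Compute t_(k+1)/t_k: get k + 5.
So A=k + 5 and B=1, with C=1.
Need (k + 5)·f(k+1) − (1)·f(k) = 1.
d = -1 from the (1,0,0) case.
Negative degree bound (-1): no f exists, t_k not Gosper-summable.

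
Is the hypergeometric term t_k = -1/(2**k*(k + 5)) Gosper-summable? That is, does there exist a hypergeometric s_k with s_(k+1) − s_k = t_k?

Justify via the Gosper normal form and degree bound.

No; the degree bound rules out any f.

The ratio is (k + 5)/(2*(k + 6)).
Normal form (A,B,C) = (k/2 + 5/2, k + 6, 1).
Set up (k/2 + 5/2)·f(k+1) − (k + 5)·f(k) − (1) = 0.
Degrees (1,1,0) ⇒ d ≤ -1.
d = -1 < 0 ⇒ no nonzero polynomial f; not summable.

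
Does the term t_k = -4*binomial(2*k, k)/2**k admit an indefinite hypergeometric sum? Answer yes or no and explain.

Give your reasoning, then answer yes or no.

No — negative degree bound, so no certificate f.

Compute t_(k+1)/t_k: get (2*k + 1)/(k + 1).
Normal form (A,B,C) = (2*k + 1, k + 1, 1).
Set up (2*k + 1)·f(k+1) − (k)·f(k) − (1) = 0.
Bound: deg f ≤ -1.
Bound -1 < 0, so the key equation has no polynomial solution.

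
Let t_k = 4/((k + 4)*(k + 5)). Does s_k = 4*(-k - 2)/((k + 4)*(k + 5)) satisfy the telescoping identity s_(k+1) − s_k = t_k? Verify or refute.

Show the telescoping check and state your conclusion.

s_(k+1) = 4*(-k - 3)/((k + 5)*(k + 6))
s_(k+1) − s_k = 4*k/(k**3 + 15*k**2 + 74*k + 120)
(s_(k+1) − s_k) − t_k = -24/(k**3 + 15*k**2 + 74*k + 120)

Invalid: residual -24/(k**3 + 15*k**2 + 74*k + 120) ≠ 0.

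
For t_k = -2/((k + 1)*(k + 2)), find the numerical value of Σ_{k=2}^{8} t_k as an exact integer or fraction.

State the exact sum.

Ratio r(k) = (k + 1)/(k + 3).
Take A(k)=k + 1, B(k)=k + 3, C(k)=1.
Need (k + 1)·f(k+1) − (k + 2)·f(k) = 1.
d = 1 from the (1,1,0) case.
Match coefficients ⇒ f(k) = k.
Then R = B(k−1)f/C = k*(k + 2), so s_k = R(k)·t_k = -2*k/(k + 1).
s_(k+1) − s_k = -2/(k**2 + 3*k + 2) = t_k.
Sum = s_(9) − s_(2); s_(9) = -9/5, s_(2) = -4/3 ⇒ -7/15.

Σ = -7/15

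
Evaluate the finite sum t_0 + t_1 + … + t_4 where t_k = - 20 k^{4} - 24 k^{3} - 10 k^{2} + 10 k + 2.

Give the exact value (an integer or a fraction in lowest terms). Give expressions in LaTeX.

Compute t_(k+1)/t_k: get (10*k**4 + 52*k**3 + 101*k**2 + 81*k + 21)/(10*k**4 + 12*k**3 + 5*k**2 - 5*k - 1).
So A=1 and B=1, with C=k**4 + 6*k**3/5 + k**2/2 - k/2 - 1/10.
f must satisfy (1)·f(k+1) − (1)·f(k) = k**4 + 6*k**3/5 + k**2/2 - k/2 - 1/10.
From deg A=0, deg B=0, deg C=4: d=5.
Solving with deg f ≤ 5: f(k) = k*(2*k**4 - 2*k**3 - k**2 - 2*k + 2)/10.
R(k) = B(k−1)·f(k)/C(k) = k*(2*k**4 - 2*k**3 - k**2 - 2*k + 2)/(10*k**4 + 12*k**3 + 5*k**2 - 5*k - 1); s_k = R·t_k = 2*k*(-2*k**4 + 2*k**3 + k**2 + 2*k - 2).
s_(k+1) − s_k = -20*k**4 - 24*k**3 - 10*k**2 + 10*k + 2 = t_k.
Evaluate s at k=5 and k=0: -9670 and 0; difference -9670.

Σ = -9670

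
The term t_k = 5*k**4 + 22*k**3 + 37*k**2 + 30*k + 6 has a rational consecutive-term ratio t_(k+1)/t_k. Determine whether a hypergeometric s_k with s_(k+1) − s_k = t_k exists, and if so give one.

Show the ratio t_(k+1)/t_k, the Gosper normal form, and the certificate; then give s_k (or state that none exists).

s_k = k*(k**4 + 3*k**3 + 3*k**2 + 2*k - 3)

The ratio is (5*k**4 + 42*k**3 + 133*k**2 + 190*k + 100)/(5*k**4 + 22*k**3 + 37*k**2 + 30*k + 6).
A = 1, B = 1, C = k**4 + 22*k**3/5 + 37*k**2/5 + 6*k + 6/5.
Solve (1)·f(k+1) − (1)·f(k) = k**4 + 22*k**3/5 + 37*k**2/5 + 6*k + 6/5.
Bound: deg f ≤ 5.
Coefficient equations give f(k) = k*(k**4 + 3*k**3 + 3*k**2 + 2*k - 3)/5.
Then R = B(k−1)f/C = k*(k**4 + 3*k**3 + 3*k**2 + 2*k - 3)/((k**2 + 2*k + 2)*(5*k**2 + 12*k + 3)), so s_k = R(k)·t_k = k*(k**4 + 3*k**3 + 3*k**2 + 2*k - 3).
Check: Δs_k = 5*k**4 + 22*k**3 + 37*k**2 + 30*k + 6. ✓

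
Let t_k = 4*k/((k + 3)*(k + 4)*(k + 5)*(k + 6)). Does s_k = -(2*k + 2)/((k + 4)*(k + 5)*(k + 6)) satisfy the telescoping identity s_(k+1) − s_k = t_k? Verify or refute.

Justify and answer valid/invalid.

s_(k+1) = 2*(-k - 2)/((k + 5)*(k + 6)*(k + 7))
s_(k+1) − s_k = 2*(2*k - 1)/(k**4 + 22*k**3 + 179*k**2 + 638*k + 840)
(s_(k+1) − s_k) − t_k = 6*(-3*k - 1)/(k**5 + 25*k**4 + 245*k**3 + 1175*k**2 + 2754*k + 2520)

Invalid: residual 6*(-3*k - 1)/(k**5 + 25*k**4 + 245*k**3 + 1175*k**2 + 2754*k + 2520) ≠ 0.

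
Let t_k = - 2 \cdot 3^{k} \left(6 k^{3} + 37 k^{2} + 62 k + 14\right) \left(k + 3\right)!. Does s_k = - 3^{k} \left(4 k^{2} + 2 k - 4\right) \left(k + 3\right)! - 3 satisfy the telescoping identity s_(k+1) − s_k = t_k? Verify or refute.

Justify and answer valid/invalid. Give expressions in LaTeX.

s_(k+1) = -3**(k + 1)*(2*k + 4*(k + 1)**2 - 2)*factorial(k + 4) - 3
s_(k+1) − s_k = -2*3**k*(6*k**3 + 37*k**2 + 62*k + 14)*factorial(k + 3)
(s_(k+1) − s_k) − t_k = 0

Valid — Δs_k = t_k.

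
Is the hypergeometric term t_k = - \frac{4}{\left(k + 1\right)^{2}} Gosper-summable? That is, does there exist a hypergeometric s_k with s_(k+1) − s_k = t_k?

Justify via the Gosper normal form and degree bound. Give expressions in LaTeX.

t_(k+1)/t_k = (k + 1)**2/(k + 2)**2.
Gosper form: A/B · C(k+1)/C(k) with A=k**2 + 2*k + 1, B=k**2 + 4*k + 4, C=1.
Key eq: (k**2 + 2*k + 1)·f(k+1) = (k**2 + 2*k + 1)·f(k) + (1).
From deg A=2, deg B=2, deg C=0: d=0.
f = c0 ⇒ A·f(k+1) − B(k−1)·f(k) − C = -1. The system {-1 = 0} is inconsistent; no antidifference.

No — key equation has no polynomial f.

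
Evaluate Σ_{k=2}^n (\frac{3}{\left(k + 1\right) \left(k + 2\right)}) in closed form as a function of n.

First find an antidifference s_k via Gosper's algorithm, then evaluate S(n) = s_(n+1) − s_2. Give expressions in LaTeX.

Step 1: r(k) = (k + 1)/(k + 3).
Take A(k)=k + 1, B(k)=k + 3, C(k)=1.
Need (k + 1)·f(k+1) − (k + 2)·f(k) = 1.
Bound: deg f ≤ 1.
Solving with deg f ≤ 1: f(k) = k.
R(k) = B(k−1)·f(k)/C(k) = k*(k + 2); s_k = R·t_k = 3*k/(k + 1).
s_(k+1) − s_k = 3/(k**2 + 3*k + 2) = t_k.
s_(n+1) = 3*(n + 1)/(n + 2) and s_(2) = 2, so S(n) = (n - 1)/(n + 2).

S(n) = \frac{n - 1}{n + 2}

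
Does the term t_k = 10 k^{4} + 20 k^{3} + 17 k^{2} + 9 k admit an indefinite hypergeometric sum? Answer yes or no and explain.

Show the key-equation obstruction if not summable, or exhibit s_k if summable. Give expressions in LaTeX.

Ratio r(k) = (10*k**4 + 60*k**3 + 137*k**2 + 143*k + 56)/(k*(10*k**3 + 20*k**2 + 17*k + 9)).
A = 1, B = 1, C = k**4 + 2*k**3 + 17*k**2/10 + 9*k/10.
Solve (1)·f(k+1) − (1)·f(k) = k**4 + 2*k**3 + 17*k**2/10 + 9*k/10.
Degrees (0,0,4) ⇒ d ≤ 5.
Solve for f: f(k) = k*(k - 1)*(2*k**3 + 2*k**2 + k + 2)/10 (degree 5 ≤ 5).
Get s_k = R·t_k = k*(2*k**4 - k**2 + k - 2) with R(k) = B(k−1)f(k)/C(k) = (k - 1)*(2*k**3 + 2*k**2 + k + 2)/(10*k**3 + 20*k**2 + 17*k + 9).
Δs = k*(10*k**3 + 20*k**2 + 17*k + 9), as required.

Yes. s_k = k \left(2 k^{4} - k^{2} + k - 2\right).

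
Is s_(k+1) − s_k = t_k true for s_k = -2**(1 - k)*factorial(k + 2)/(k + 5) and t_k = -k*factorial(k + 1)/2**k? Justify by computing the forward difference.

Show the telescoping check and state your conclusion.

s_(k+1) = -factorial(k + 3)/(2**k*(k + 6))
s_(k+1) − s_k = -(k**2 + 6*k + 3)*factorial(k + 2)/(2**k*(k + 5)*(k + 6))
(s_(k+1) − s_k) − t_k = 3*(k**2 + 5*k - 2)*factorial(k + 1)/(2**k*(k + 5)*(k + 6))

Invalid: residual 3*(k**2 + 5*k - 2)*factorial(k + 1)/(2**k*(k + 5)*(k + 6)) ≠ 0.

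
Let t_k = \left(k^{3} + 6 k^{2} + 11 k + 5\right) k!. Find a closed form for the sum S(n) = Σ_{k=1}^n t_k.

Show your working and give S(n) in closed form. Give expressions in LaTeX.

r(k) = (k**4 + 10*k**3 + 35*k**2 + 49*k + 23)/(k**3 + 6*k**2 + 11*k + 5) after simplifying.
Gosper form: A/B · C(k+1)/C(k) with A=k + 1, B=1, C=k**3 + 6*k**2 + 11*k + 5.
f must satisfy (k + 1)·f(k+1) − (1)·f(k) = k**3 + 6*k**2 + 11*k + 5.
From deg A=1, deg B=0, deg C=3: d=2.
Solve for f: f(k) = (k + 2)**2 (degree 2 ≤ 2).
R(k) = B(k−1)·f(k)/C(k) = (k + 2)**2/(k**3 + 6*k**2 + 11*k + 5); s_k = R·t_k = (k + 2)**2*factorial(k).
Δs = (k**3 + 6*k**2 + 11*k + 5)*factorial(k), as required.
Evaluate: s_(n+1) = (n + 3)**2*factorial(n + 1); subtract s_(1) = 9 ⇒ S(n) = n**3*factorial(n) + 7*n**2*factorial(n) + 15*n*factorial(n) + 9*factorial(n) - 9.

S(n) = n^{3} n! + 7 n^{2} n! + 15 n n! + 9 n! - 9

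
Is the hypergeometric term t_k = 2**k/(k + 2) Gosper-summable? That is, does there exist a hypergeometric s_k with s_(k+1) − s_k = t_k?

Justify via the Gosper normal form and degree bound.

The ratio is 2*(k + 2)/(k + 3).
So A=2*k + 4 and B=k + 3, with C=1.
Set up (2*k + 4)·f(k+1) − (k + 2)·f(k) − (1) = 0.
deg f ≤ -1 (via 1,1,0).
Negative degree bound (-1): no f exists, t_k not Gosper-summable.

No; the degree bound rules out any f.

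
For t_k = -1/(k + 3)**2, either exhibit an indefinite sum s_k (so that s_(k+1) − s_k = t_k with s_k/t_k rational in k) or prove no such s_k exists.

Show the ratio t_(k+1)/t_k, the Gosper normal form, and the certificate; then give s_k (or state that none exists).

The ratio is (k + 3)**2/(k + 4)**2.
Gosper form: A/B · C(k+1)/C(k) with A=k**2 + 6*k + 9, B=k**2 + 8*k + 16, C=1.
Solve (k**2 + 6*k + 9)·f(k+1) − (k**2 + 6*k + 9)·f(k) = 1.
From deg A=2, deg B=2, deg C=0: d=0.
Put f(k) = c0: A·f(k+1) − B(k−1)·f(k) − C = -1; need -1 = 0 — inconsistent ⇒ no f, not summable.

not Gosper-summable; s_k does not exist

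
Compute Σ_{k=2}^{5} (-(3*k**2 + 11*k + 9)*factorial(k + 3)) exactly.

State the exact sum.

Step 1: r(k) = (k + 4)*(11*k + 3*(k + 1)**2 + 20)/(3*k**2 + 11*k + 9).
So A=k + 4 and B=1, with C=k**2 + 11*k/3 + 3.
Solve (k + 4)·f(k+1) − (1)·f(k) = k**2 + 11*k/3 + 3.
d = 1 from the (1,0,2) case.
Match coefficients ⇒ f(k) = (3*k - 1)/3.
Certificate R = B(k−1)f/C = (3*k - 1)/(3*k**2 + 11*k + 9) gives s_k = -(3*k - 1)*factorial(k + 3).
Check: Δs_k = -(3*k**2 + 11*k + 9)*factorial(k + 3). ✓
Telescoping: Σ = s_(6) − s_(2) = -6168960 − (-600) = -6168360.

Σ = -6168360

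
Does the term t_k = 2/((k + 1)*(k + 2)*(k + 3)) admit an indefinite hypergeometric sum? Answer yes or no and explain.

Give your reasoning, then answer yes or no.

Yes. s_k = k*(k + 3)/(2*(k + 1)*(k + 2)).

r(k) = (k + 1)/(k + 4) after simplifying.
Normal form (A,B,C) = (k + 1, k + 4, 1).
Need (k + 1)·f(k+1) − (k + 3)·f(k) = 1.
deg f ≤ 2 (via 1,1,0).
Coefficient equations give f(k) = k*(k + 3)/4.
So s_k = (B(k−1)f/C)·t_k = (k*(k + 3)**2/4)·t_k = k*(k + 3)/(2*(k + 1)*(k + 2)).
Verify: 2/(k**3 + 6*k**2 + 11*k + 6) matches t_k.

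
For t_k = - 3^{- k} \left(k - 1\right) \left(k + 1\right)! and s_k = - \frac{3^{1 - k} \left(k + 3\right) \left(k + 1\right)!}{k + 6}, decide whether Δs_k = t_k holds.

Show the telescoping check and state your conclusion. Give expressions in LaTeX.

s_(k+1) = -(k + 4)*factorial(k + 2)/(3**k*(k + 7))
s_(k+1) − s_k = -(k**3 + 9*k**2 + 14*k - 15)*factorial(k + 1)/(3**k*(k + 6)*(k + 7))
(s_(k+1) − s_k) − t_k = 3**(1 - k)*(k**2 + 5*k - 9)*factorial(k + 1)/((k + 6)*(k + 7))

Invalid: residual \frac{3^{1 - k} \left(k^{2} + 5 k - 9\right) \left(k + 1\right)!}{\left(k + 6\right) \left(k + 7\right)} ≠ 0.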